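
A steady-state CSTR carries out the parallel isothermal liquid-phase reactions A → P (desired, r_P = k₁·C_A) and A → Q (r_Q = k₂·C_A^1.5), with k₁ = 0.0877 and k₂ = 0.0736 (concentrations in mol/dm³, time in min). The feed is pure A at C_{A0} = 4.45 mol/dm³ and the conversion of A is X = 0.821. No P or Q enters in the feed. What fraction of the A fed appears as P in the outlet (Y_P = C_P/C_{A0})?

0.469

Exit C_A = C_{A0}(1−X) = 4.45×0.179 = 0.7966 mol/dm³.
In a CSTR the entire volume is at exit conditions, so r_P = 0.0877×0.7966 = 0.06986 and r_Q = 0.0736×0.7966^1.5 = 0.05232.
Fraction of consumed A going to P: r_P/(r_P+r_Q) = 0.5718.
C_P = 0.5718·C_{A0}·X = 0.5718×4.45×0.821 = 2.09 mol/dm³; Y_P = C_P/C_{A0} = 0.469.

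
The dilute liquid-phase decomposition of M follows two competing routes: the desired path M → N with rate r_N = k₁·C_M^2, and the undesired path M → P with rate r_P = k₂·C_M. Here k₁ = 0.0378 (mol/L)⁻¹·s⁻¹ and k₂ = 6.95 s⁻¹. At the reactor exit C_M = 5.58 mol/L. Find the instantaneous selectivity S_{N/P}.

S_{N/P} = r_N/r_P = (k₁·C_M^2)/(k₂·C_M) = (k₁/k₂)·C_M.
= (0.0378×5.580^2) / (6.95×5.580) = 1.177/38.78 = 0.0303.

0.0303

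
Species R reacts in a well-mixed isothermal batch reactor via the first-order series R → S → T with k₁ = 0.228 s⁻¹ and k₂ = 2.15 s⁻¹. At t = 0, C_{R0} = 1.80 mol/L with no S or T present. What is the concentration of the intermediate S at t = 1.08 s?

0.146 mol/L

The intermediate concentration in a first-order A→B→C sequence is C_S = k₁C_{R0}(e^(−k₁t) − e^(−k₂t))/(k₂−k₁).
e^(−k₁t) = e^(−0.228×1.08) = e^(−0.2462) = 0.7817; e^(−k₂t) = e^(−2.322) = 0.09808.
C_S = 0.228×1.80/(2.15−0.228) × (0.7817−0.09808) = 0.2135×0.6837 = 0.1460 mol/L.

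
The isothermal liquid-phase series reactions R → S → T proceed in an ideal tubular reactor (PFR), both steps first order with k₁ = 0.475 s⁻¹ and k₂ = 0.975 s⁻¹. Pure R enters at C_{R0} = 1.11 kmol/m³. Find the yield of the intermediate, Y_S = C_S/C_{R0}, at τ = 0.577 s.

0.181

The intermediate concentration in a first-order A→B→C sequence is C_S = k₁C_{R0}(e^(−k₁τ) − e^(−k₂τ))/(k₂−k₁).
e^(−k₁τ) = e^(−0.475×0.577) = e^(−0.2741) = 0.7603; e^(−k₂τ) = e^(−0.5626) = 0.5697.
C_S = 0.475×1.11/(0.975−0.475) × (0.7603−0.5697) = 1.054×0.1905 = 0.2009 kmol/m³.
Y_S = C_S/C_{R0} = 0.2009/1.11 = 0.181.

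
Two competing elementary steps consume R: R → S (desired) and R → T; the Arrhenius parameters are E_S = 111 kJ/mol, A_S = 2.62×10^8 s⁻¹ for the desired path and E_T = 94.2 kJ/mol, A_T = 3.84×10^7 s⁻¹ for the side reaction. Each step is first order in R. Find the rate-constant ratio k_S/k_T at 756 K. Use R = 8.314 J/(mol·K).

0.471

With equal orders, S_{S/T} = k_S/k_T = (A_S/A_T)·exp[(E_T−E_S)/(RT)].
(E_T−E_S)/(RT) = (94.2−111)×10³/(8.314×756) = -16800/6285 = -2.673.
k_S/k_T = (2.62×10^8/3.84×10^7)·exp(-2.673) = 6.823 × 0.06905 = 0.471.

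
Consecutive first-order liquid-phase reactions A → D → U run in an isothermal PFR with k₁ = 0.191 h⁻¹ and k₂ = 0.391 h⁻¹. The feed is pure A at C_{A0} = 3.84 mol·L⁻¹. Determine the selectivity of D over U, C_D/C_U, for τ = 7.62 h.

Solving the coupled first-order balances gives C_D(τ) = [k₁/(k₂−k₁)]·C_{A0}·(e^(−k₁τ) − e^(−k₂τ)).
e^(−k₁τ) = e^(−0.191×7.62) = e^(−1.455) = 0.2333; e^(−k₂τ) = e^(−2.979) = 0.05082.
C_D = 0.191×3.84/(0.391−0.191) × (0.2333−0.05082) = 3.667×0.1825 = 0.6692 mol·L⁻¹.
C_A = C_{A0}e^(−k₁τ) = 0.8959 mol·L⁻¹, so C_U = C_{A0}−C_A−C_D = 2.275 mol·L⁻¹; C_D/C_U = 0.294.

0.294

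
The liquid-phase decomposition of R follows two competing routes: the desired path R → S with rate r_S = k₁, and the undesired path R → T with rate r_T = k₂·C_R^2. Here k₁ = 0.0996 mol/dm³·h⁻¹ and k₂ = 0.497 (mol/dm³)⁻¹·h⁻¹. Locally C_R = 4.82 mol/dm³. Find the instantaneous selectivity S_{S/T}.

S_{S/T} = r_S/r_T = (k₁)/(k₂·C_R^2) = (k₁/k₂)·C_R^-2.
= (0.0996) / (0.497×4.820^2) = 0.09960/11.55 = 0.00863.

0.00863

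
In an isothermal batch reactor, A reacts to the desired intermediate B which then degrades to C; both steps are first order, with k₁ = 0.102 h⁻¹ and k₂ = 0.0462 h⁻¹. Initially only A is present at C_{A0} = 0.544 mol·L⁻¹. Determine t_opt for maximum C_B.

Setting dC_B/dt = 0 gives t_opt = ln(k₂/k₁)/(k₂−k₁).
= ln(0.0462/0.102)/(0.0462−0.102) = ln(0.4529)/-0.05580 = -0.7920/-0.05580 = 14.2 h.

14.2 h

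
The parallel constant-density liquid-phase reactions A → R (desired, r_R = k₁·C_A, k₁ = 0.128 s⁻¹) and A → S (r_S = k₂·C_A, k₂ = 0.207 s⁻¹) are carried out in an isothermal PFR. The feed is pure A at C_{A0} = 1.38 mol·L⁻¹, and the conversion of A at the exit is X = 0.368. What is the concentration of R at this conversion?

0.194 mol·L⁻¹

C_A = C_{A0}(1−X) = 0.8722 mol·L⁻¹.
Both paths are first order in A, so the instantaneous fraction to R is constant: dC_R/d(−C_A) = k₁/(k₁+k₂) = 0.3821.
C_R = 0.3821·(C_{A0}−C_A) = 0.3821×0.5078 = 0.194 mol·L⁻¹.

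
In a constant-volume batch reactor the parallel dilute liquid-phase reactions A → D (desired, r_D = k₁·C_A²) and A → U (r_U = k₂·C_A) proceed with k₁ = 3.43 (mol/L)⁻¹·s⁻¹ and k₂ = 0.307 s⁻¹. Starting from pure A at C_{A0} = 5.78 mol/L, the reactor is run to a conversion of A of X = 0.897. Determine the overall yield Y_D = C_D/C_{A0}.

0.864

C_A = C_{A0}(1−X) = 0.5953 mol/L.
Along a PFR/batch, dC_U/dC_A = −r_U/(r_D+r_U) = −k₂/(k₂+k₁·C_A).
Integrating from C_{A0} to C_A: C_U = (0.307/3.43)·ln[(0.307+3.43·5.78)/(0.307+3.43·0.595)] = 0.08950·ln(20.13/2.349) = 0.1923 mol/L.
Then C_D = (C_{A0}−C_A) − C_U = 5.185 − 0.1923 = 4.992 mol/L.
Y_D = C_D/C_{A0} = 4.992/5.78 = 0.864.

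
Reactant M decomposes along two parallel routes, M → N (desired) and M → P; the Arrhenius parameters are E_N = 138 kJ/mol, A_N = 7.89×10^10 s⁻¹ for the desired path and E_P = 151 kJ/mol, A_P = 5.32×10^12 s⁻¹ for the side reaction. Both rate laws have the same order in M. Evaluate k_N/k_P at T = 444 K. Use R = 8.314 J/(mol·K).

0.502

Since both paths have the same order in M, the concentration cancels and S_{N/P} = k_N/k_P = (A_N/A_P)·exp[(E_P−E_N)/(RT)].
(E_P−E_N)/(RT) = (151−138)×10³/(8.314×444) = 13000/3691 = 3.522.
k_N/k_P = (7.89×10^10/5.32×10^12)·exp(3.522) = 0.01483 × 33.84 = 0.502.
Since E_N < E_P, lowering the temperature improves selectivity toward N.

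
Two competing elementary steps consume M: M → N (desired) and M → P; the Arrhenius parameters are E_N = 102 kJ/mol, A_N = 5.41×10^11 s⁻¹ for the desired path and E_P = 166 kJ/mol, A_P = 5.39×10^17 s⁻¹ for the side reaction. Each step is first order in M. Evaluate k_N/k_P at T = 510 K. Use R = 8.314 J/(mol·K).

3.60

k_N/k_P = (A_N/A_P)·exp[−(E_N−E_P)/(RT)] = (A_N/A_P)·exp[(E_P−E_N)/(RT)].
(E_P−E_N)/(RT) = (166−102)×10³/(8.314×510) = 64000/4240 = 15.09.
k_N/k_P = (5.41×10^11/5.39×10^17)·exp(15.09) = 1.004×10^-6 × 3.591×10^6 = 3.60.
Since E_N < E_P, lowering the temperature improves selectivity toward N.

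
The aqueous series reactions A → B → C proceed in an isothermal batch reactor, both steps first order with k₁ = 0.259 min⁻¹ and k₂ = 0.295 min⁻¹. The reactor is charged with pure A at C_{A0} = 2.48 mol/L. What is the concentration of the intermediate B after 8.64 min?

0.509 mol/L

For first-order series with pure A initially, C_B(t) = k₁C_{A0}/(k₂−k₁)·(e^(−k₁t) − e^(−k₂t)).
e^(−k₁t) = e^(−0.259×8.64) = e^(−2.238) = 0.1067; e^(−k₂t) = e^(−2.549) = 0.07818.
C_B = 0.259×2.48/(0.295−0.259) × (0.1067−0.07818) = 17.84×0.02852 = 0.5089 mol/L.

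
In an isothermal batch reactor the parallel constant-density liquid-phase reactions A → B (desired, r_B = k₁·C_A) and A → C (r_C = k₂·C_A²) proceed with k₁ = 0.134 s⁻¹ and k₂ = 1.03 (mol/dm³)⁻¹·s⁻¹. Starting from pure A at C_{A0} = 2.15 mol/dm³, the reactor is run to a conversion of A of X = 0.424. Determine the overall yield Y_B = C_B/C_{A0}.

0.0309

C_A = C_{A0}(1−X) = 1.238 mol/dm³.
Along a PFR/batch, dC_B/dC_A = −r_B/(r_B+r_C) = −k₁/(k₁+k₂·C_A).
Integrating from C_{A0} to C_A: C_B = (0.134/1.03)·ln[(0.134+1.03·2.15)/(0.134+1.03·1.24)] = 0.1301·ln(2.349/1.410) = 0.06642 mol/dm³.
Y_B = C_B/C_{A0} = 0.06642/2.15 = 0.0309.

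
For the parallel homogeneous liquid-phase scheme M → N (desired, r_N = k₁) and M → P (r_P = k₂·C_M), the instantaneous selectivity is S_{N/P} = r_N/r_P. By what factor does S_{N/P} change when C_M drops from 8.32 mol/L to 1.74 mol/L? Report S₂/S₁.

S_{N/P} = (k₁/k₂)·C_M⁻¹, so S₂/S₁ = (C_{M,2}/C_{M,1})⁻¹.
= 8.32/1.74 = 4.78.
Selectivity toward N rises as C_M falls — low-concentration operation is favoured.

4.78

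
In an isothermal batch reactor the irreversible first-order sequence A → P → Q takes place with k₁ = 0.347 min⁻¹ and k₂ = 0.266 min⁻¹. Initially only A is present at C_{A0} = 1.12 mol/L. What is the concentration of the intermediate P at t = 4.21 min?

Solving the coupled first-order balances gives C_P(t) = [k₁/(k₂−k₁)]·C_{A0}·(e^(−k₁t) − e^(−k₂t)).
e^(−k₁t) = e^(−0.347×4.21) = e^(−1.461) = 0.2320; e^(−k₂t) = e^(−1.120) = 0.3263.
C_P = 0.347×1.12/(0.266−0.347) × (0.2320−0.3263) = (-4.798)×(-0.09429) = 0.4524 mol/L.

0.452 mol/L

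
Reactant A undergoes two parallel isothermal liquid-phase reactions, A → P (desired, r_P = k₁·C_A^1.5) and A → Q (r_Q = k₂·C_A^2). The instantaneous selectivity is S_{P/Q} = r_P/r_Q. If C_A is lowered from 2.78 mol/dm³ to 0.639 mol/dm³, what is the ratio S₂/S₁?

S_{P/Q} = (k₁/k₂)·C_A^-0.5, so S₂/S₁ = (C_{A,2}/C_{A,1})^-0.5.
= (0.639/2.78)^(-0.5) = (0.2299)^(-0.5) = 2.09.
Selectivity toward P rises as C_A falls — low-concentration operation is favoured.

2.09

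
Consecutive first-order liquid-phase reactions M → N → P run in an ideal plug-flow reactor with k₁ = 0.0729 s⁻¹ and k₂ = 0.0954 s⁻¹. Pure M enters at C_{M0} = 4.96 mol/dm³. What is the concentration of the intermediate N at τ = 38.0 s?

0.579 mol/dm³

The intermediate concentration in a first-order A→B→C sequence is C_N = k₁C_{M0}(e^(−k₁τ) − e^(−k₂τ))/(k₂−k₁).
e^(−k₁τ) = e^(−0.0729×38.0) = e^(−2.770) = 0.06265; e^(−k₂τ) = e^(−3.625) = 0.02664.
C_N = 0.0729×4.96/(0.0954−0.0729) × (0.06265−0.02664) = 16.07×0.03601 = 0.5786 mol/dm³.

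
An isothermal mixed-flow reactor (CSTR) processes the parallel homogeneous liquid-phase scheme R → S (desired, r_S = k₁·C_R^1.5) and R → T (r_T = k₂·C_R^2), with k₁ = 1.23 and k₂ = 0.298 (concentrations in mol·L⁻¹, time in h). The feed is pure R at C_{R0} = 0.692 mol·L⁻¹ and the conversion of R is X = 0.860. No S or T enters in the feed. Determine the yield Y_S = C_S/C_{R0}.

0.800

Exit C_R = C_{R0}(1−X) = 0.692×0.140 = 0.09688 mol·L⁻¹.
Rates in a CSTR are evaluated at the outlet concentration: r_S = 1.23×0.09688^1.5 = 0.03709, r_T = 0.298×0.09688^2 = 0.002797.
Fraction of consumed R going to S: r_S/(r_S+r_T) = 0.9299.
C_S = 0.9299·C_{R0}·X = 0.9299×0.692×0.860 = 0.553 mol·L⁻¹; Y_S = C_S/C_{R0} = 0.800.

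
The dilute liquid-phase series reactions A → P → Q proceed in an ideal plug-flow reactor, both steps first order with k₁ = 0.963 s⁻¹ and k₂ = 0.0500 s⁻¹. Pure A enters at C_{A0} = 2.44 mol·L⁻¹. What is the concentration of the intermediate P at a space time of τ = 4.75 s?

2.00 mol·L⁻¹

Solving the coupled first-order balances gives C_P(τ) = [k₁/(k₂−k₁)]·C_{A0}·(e^(−k₁τ) − e^(−k₂τ)).
e^(−k₁τ) = e^(−0.963×4.75) = e^(−4.574) = 0.01031; e^(−k₂τ) = e^(−0.2375) = 0.7886.
C_P = 0.963×2.44/(0.0500−0.963) × (0.01031−0.7886) = (-2.574)×(-0.7783) = 2.003 mol·L⁻¹.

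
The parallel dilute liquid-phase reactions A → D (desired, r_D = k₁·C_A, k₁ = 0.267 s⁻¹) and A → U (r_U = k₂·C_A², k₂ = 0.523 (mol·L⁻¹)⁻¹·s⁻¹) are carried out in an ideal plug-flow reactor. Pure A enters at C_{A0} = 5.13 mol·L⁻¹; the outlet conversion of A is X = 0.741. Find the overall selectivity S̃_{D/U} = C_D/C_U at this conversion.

0.177

C_A = C_{A0}(1−X) = 1.329 mol·L⁻¹.
Along a PFR/batch, dC_D/dC_A = −r_D/(r_D+r_U) = −k₁/(k₁+k₂·C_A).
Integrating from C_{A0} to C_A: C_D = (0.267/0.523)·ln[(0.267+0.523·5.13)/(0.267+0.523·1.33)] = 0.5105·ln(2.950/0.9619) = 0.5721 mol·L⁻¹.
C_U = (C_{A0}−C_A)−C_D = 3.229 mol·L⁻¹; S̃_{D/U} = 0.5721/3.229 = 0.177.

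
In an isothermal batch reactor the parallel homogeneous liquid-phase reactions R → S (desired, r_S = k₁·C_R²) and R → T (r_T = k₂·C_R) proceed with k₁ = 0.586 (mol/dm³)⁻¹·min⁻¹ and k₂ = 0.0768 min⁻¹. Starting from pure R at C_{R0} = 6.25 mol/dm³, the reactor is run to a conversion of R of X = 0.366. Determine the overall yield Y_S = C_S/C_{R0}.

C_R = C_{R0}(1−X) = 3.962 mol/dm³.
Along a PFR/batch, dC_T/dC_R = −r_T/(r_S+r_T) = −k₂/(k₂+k₁·C_R).
Integrating from C_{R0} to C_R: C_T = (0.0768/0.586)·ln[(0.0768+0.586·6.25)/(0.0768+0.586·3.96)] = 0.1311·ln(3.739/2.399) = 0.05818 mol/dm³.
Then C_S = (C_{R0}−C_R) − C_T = 2.288 − 0.05818 = 2.229 mol/dm³.
Y_S = C_S/C_{R0} = 2.229/6.25 = 0.357.

0.357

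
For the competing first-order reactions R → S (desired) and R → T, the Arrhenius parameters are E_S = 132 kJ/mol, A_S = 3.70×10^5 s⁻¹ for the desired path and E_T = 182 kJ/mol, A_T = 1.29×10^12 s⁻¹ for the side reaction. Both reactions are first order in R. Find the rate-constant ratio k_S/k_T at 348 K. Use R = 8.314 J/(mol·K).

9.18

Since both paths have the same order in R, the concentration cancels and S_{S/T} = k_S/k_T = (A_S/A_T)·exp[(E_T−E_S)/(RT)].
(E_T−E_S)/(RT) = (182−132)×10³/(8.314×348) = 50000/2893 = 17.28.
k_S/k_T = (3.70×10^5/1.29×10^12)·exp(17.28) = 2.868×10^-7 × 3.201×10^7 = 9.18.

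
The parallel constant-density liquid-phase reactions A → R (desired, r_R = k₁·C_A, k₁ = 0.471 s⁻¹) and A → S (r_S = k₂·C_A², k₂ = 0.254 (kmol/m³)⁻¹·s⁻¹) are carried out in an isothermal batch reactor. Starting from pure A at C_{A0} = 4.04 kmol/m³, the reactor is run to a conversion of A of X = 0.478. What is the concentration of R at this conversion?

C_A = C_{A0}(1−X) = 2.109 kmol/m³.
Along a PFR/batch, dC_R/dC_A = −r_R/(r_R+r_S) = −k₁/(k₁+k₂·C_A).
Integrating from C_{A0} to C_A: C_R = (0.471/0.254)·ln[(0.471+0.254·4.04)/(0.471+0.254·2.11)] = 1.854·ln(1.497/1.007) = 0.7361 kmol/m³.

0.736 kmol/m³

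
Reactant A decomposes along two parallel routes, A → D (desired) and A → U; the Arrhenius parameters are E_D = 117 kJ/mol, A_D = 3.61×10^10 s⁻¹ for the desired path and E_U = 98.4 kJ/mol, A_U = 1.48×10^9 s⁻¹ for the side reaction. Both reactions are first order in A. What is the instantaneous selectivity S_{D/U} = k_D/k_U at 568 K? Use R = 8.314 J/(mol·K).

With equal orders, S_{D/U} = k_D/k_U = (A_D/A_U)·exp[(E_U−E_D)/(RT)].
(E_U−E_D)/(RT) = (98.4−117)×10³/(8.314×568) = -18600/4722 = -3.939.
k_D/k_U = (3.61×10^10/1.48×10^9)·exp(-3.939) = 24.39 × 0.01947 = 0.475.

0.475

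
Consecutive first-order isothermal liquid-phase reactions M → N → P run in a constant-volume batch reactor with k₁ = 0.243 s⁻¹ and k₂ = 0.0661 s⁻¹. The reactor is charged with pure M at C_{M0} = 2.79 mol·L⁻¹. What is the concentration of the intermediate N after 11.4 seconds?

1.56 mol·L⁻¹

Solving the coupled first-order balances gives C_N(t) = [k₁/(k₂−k₁)]·C_{M0}·(e^(−k₁t) − e^(−k₂t)).
e^(−k₁t) = e^(−0.243×11.4) = e^(−2.770) = 0.06265; e^(−k₂t) = e^(−0.7535) = 0.4707.
C_N = 0.243×2.79/(0.0661−0.243) × (0.06265−0.4707) = (-3.833)×(-0.4080) = 1.564 mol·L⁻¹.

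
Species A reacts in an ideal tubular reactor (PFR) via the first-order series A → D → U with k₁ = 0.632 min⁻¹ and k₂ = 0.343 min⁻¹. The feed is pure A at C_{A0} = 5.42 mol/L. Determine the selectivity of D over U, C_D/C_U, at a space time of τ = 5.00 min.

0.458

For first-order series with pure A initially, C_D(τ) = k₁C_{A0}/(k₂−k₁)·(e^(−k₁τ) − e^(−k₂τ)).
e^(−k₁τ) = e^(−0.632×5.00) = e^(−3.160) = 0.04243; e^(−k₂τ) = e^(−1.715) = 0.1800.
C_D = 0.632×5.42/(0.343−0.632) × (0.04243−0.1800) = (-11.85)×(-0.1375) = 1.630 mol/L.
C_A = C_{A0}e^(−k₁τ) = 0.2299 mol/L, so C_U = C_{A0}−C_A−C_D = 3.560 mol/L; C_D/C_U = 0.458.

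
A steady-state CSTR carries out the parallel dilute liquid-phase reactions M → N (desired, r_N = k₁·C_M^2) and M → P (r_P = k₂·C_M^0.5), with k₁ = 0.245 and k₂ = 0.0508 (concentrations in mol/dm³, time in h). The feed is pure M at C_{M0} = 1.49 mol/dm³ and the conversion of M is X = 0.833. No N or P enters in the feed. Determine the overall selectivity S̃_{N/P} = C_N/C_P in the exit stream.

Exit C_M = C_{M0}(1−X) = 1.49×0.167 = 0.2488 mol/dm³.
A CSTR operates uniformly at the exit composition, giving r_N = 0.01517 and r_P = 0.02534 (each k·C_M^n at C_M = 0.2488).
Overall selectivity = C_N/C_P = r_Nτ/(r_Pτ) = r_N/r_P = 0.599.

0.599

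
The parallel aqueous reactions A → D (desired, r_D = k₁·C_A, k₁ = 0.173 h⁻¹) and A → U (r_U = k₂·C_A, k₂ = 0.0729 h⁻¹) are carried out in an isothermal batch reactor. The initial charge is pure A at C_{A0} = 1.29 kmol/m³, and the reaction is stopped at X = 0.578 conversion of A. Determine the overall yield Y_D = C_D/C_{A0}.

0.407

C_A = C_{A0}(1−X) = 0.5444 kmol/m³.
Both paths are first order in A, so the instantaneous fraction to D is constant: dC_D/d(−C_A) = k₁/(k₁+k₂) = 0.7035.
C_D = 0.7035·(C_{A0}−C_A) = 0.7035×0.7456 = 0.525 kmol/m³.
Y_D = C_D/C_{A0} = 0.5246/1.29 = 0.407.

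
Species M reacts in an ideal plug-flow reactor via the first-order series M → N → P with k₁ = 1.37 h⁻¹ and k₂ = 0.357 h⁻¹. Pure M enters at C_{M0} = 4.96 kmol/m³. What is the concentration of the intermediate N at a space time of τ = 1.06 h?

The intermediate concentration in a first-order A→B→C sequence is C_N = k₁C_{M0}(e^(−k₁τ) − e^(−k₂τ))/(k₂−k₁).
e^(−k₁τ) = e^(−1.37×1.06) = e^(−1.452) = 0.2341; e^(−k₂τ) = e^(−0.3784) = 0.6849.
C_N = 1.37×4.96/(0.357−1.37) × (0.2341−0.6849) = (-6.708)×(-0.4509) = 3.025 kmol/m³.

3.02 kmol/m³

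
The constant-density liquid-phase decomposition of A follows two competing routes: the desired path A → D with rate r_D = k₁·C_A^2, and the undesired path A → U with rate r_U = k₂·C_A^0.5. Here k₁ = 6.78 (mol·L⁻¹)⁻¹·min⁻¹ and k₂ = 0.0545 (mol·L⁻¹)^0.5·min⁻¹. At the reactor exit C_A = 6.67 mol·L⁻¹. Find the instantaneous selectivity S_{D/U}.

S_{D/U} = r_D/r_U = (k₁·C_A^2)/(k₂·C_A^0.5) = (k₁/k₂)·C_A^1.5.
= (6.78×6.670^2) / (0.0545×6.670^0.5) = 301.6/0.1408 = 2143.
Since the desired path is higher order in A, keeping C_A high (PFR or concentrated feed) favours D.

2143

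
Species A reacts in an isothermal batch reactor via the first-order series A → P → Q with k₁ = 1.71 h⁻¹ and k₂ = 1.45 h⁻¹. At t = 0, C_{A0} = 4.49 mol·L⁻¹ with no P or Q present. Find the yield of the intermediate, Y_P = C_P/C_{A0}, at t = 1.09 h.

Solving the coupled first-order balances gives C_P(t) = [k₁/(k₂−k₁)]·C_{A0}·(e^(−k₁t) − e^(−k₂t)).
e^(−k₁t) = e^(−1.71×1.09) = e^(−1.864) = 0.1551; e^(−k₂t) = e^(−1.581) = 0.2059.
C_P = 1.71×4.49/(1.45−1.71) × (0.1551−0.2059) = (-29.53)×(-0.05081) = 1.500 mol·L⁻¹.
Y_P = C_P/C_{A0} = 1.500/4.49 = 0.334.

0.334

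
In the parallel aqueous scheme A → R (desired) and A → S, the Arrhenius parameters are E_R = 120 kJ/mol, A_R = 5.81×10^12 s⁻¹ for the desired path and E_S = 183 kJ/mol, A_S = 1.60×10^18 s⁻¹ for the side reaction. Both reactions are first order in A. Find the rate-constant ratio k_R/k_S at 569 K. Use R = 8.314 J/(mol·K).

2.21

k_R/k_S = (A_R/A_S)·exp[−(E_R−E_S)/(RT)] = (A_R/A_S)·exp[(E_S−E_R)/(RT)].
(E_S−E_R)/(RT) = (183−120)×10³/(8.314×569) = 63000/4731 = 13.32.
k_R/k_S = (5.81×10^12/1.60×10^18)·exp(13.32) = 3.631×10^-6 × 6.077×10^5 = 2.21.
Since E_R < E_S, lowering the temperature improves selectivity toward R.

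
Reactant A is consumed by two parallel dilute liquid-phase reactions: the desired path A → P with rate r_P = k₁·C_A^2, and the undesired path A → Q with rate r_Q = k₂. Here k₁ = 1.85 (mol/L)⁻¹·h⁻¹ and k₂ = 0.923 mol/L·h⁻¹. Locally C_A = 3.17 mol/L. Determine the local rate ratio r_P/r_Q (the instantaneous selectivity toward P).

20.1

S_{P/Q} = r_P/r_Q = (k₁·C_A^2)/(k₂) = (k₁/k₂)·C_A^2.
= (1.85×3.170^2) / (0.923) = 18.59/0.9230 = 20.1.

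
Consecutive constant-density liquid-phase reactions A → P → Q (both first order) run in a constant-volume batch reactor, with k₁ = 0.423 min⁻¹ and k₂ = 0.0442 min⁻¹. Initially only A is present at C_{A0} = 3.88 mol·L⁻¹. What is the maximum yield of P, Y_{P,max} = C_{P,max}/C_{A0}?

Evaluating C_P at t_opt = ln(k₂/k₁)/(k₂−k₁) gives C_{P,max}/C_{A0} = (k₁/k₂)^[k₂/(k₂−k₁)].
= (0.423/0.0442)^(0.0442/(0.0442−0.423)) = (9.570)^(-0.1167) = 0.7683.

0.768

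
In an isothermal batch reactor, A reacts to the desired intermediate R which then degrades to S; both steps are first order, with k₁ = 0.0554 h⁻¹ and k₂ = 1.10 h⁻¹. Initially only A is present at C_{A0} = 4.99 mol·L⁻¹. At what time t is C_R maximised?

2.86 h

The intermediate peaks when r₁ = r₂, i.e. k₁e^(−k₁t) = k₂e^(−k₂t), giving t_opt = ln(k₂/k₁)/(k₂−k₁).
= ln(1.10/0.0554)/(1.10−0.0554) = ln(19.86)/1.045 = 2.988/1.045 = 2.86 h.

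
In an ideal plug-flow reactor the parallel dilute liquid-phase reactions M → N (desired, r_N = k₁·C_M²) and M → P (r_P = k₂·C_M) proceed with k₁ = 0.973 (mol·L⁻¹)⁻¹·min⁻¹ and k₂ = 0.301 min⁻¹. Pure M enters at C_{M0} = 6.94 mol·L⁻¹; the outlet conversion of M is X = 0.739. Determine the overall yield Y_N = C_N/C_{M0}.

C_M = C_{M0}(1−X) = 1.811 mol·L⁻¹.
Along a PFR/batch, dC_P/dC_M = −r_P/(r_N+r_P) = −k₂/(k₂+k₁·C_M).
Integrating from C_{M0} to C_M: C_P = (0.301/0.973)·ln[(0.301+0.973·6.94)/(0.301+0.973·1.81)] = 0.3094·ln(7.054/2.063) = 0.3802 mol·L⁻¹.
Then C_N = (C_{M0}−C_M) − C_P = 5.129 − 0.3802 = 4.748 mol·L⁻¹.
Y_N = C_N/C_{M0} = 4.748/6.94 = 0.684.

0.684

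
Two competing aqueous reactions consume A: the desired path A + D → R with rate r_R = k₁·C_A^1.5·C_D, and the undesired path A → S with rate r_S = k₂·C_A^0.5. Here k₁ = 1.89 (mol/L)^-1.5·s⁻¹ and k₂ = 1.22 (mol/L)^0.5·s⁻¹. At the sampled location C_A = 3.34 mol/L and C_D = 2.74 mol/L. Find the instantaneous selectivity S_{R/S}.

S_{R/S} = r_R/r_S = (k₁·C_A^1.5·C_D)/(k₂·C_A^0.5) = (k₁/k₂)·C_A·C_D.
= (1.89×3.340^1.5×2.740) / (1.22×3.340^0.5) = 31.61/2.230 = 14.2.

14.2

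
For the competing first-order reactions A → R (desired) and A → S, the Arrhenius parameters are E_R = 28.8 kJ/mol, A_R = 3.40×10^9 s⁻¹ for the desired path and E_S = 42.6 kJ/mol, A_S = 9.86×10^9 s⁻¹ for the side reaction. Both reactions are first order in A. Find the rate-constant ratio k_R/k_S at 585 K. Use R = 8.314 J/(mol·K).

k_R/k_S = (A_R/A_S)·exp[−(E_R−E_S)/(RT)] = (A_R/A_S)·exp[(E_S−E_R)/(RT)].
(E_S−E_R)/(RT) = (42.6−28.8)×10³/(8.314×585) = 13800/4864 = 2.837.
k_R/k_S = (3.40×10^9/9.86×10^9)·exp(2.837) = 0.3448 × 17.07 = 5.89.
Since E_R < E_S, lowering the temperature improves selectivity toward R.

5.89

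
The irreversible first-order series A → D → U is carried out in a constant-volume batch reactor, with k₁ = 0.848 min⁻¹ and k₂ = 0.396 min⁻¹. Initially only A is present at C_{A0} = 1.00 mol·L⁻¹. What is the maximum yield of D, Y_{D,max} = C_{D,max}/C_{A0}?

0.513

At the optimum, C_{D,max}/C_{A0} = (k₁/k₂)^[k₂/(k₂−k₁)].
= (0.848/0.396)^(0.396/(0.396−0.848)) = (2.141)^(-0.8761) = 0.5132.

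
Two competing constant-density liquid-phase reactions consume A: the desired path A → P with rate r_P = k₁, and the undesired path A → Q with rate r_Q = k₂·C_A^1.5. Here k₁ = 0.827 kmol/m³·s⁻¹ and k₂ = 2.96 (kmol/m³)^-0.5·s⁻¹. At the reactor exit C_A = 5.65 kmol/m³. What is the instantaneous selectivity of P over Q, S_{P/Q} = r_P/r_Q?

0.0208

S_{P/Q} = r_P/r_Q = (k₁)/(k₂·C_A^1.5) = (k₁/k₂)·C_A^-1.5.
= (0.827) / (2.96×5.650^1.5) = 0.8270/39.75 = 0.0208.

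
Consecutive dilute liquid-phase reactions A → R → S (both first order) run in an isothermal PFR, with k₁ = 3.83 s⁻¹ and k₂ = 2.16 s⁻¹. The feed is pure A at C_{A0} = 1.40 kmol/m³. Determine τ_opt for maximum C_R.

For first-order series the maximum of C_R occurs at τ_opt = ln(k₂/k₁)/(k₂−k₁).
= ln(2.16/3.83)/(2.16−3.83) = ln(0.5640)/-1.670 = -0.5728/-1.670 = 0.343 s.

0.343 s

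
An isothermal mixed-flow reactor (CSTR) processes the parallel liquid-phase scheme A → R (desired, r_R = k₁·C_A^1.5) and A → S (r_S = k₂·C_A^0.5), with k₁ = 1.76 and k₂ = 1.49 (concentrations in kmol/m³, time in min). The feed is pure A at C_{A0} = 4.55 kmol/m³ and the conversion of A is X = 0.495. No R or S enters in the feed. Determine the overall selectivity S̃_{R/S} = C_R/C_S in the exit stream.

Exit C_A = C_{A0}(1−X) = 4.55×0.505 = 2.298 kmol/m³.
Rates in a CSTR are evaluated at the outlet concentration: r_R = 1.76×2.298^1.5 = 6.130, r_S = 1.49×2.298^0.5 = 2.259.
Overall selectivity = C_R/C_S = r_Rτ/(r_Sτ) = r_R/r_S = 2.71.

2.71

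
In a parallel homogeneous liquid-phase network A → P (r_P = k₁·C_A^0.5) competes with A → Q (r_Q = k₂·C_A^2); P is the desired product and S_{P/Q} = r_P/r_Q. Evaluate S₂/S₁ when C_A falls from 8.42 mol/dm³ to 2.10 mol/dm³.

S_{P/Q} = (k₁/k₂)·C_A^-1.5, so S₂/S₁ = (C_{A,2}/C_{A,1})^-1.5.
= (2.10/8.42)^(-1.5) = (0.2494)^(-1.5) = 8.03.
Selectivity toward P rises as C_A falls — low-concentration operation is favoured.

8.03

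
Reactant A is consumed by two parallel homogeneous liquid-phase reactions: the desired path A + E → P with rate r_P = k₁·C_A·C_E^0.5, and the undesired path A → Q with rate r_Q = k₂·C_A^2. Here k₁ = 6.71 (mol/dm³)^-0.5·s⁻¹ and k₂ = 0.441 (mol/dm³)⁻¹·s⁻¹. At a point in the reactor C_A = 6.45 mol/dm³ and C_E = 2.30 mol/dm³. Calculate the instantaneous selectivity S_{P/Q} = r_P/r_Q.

3.58

S_{P/Q} = r_P/r_Q = (k₁·C_A·C_E^0.5)/(k₂·C_A^2) = (k₁/k₂)·C_A⁻¹·C_E^0.5.
= (6.71×6.450×2.300^0.5) / (0.441×6.450^2) = 65.64/18.35 = 3.58.
The undesired path is higher order in A, so low C_A (CSTR or dilute feed) favours P.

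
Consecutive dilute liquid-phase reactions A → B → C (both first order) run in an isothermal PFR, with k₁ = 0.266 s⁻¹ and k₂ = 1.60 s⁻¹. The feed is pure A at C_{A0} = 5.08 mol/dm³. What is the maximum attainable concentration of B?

At the optimum, C_{B,max}/C_{A0} = (k₁/k₂)^[k₂/(k₂−k₁)].
= (0.266/1.60)^(1.60/(1.60−0.266)) = (0.1663)^(1.199) = 0.1162.
C_{B,max} = 0.1162×5.08 = 0.591 mol/dm³.

0.591 mol/dm³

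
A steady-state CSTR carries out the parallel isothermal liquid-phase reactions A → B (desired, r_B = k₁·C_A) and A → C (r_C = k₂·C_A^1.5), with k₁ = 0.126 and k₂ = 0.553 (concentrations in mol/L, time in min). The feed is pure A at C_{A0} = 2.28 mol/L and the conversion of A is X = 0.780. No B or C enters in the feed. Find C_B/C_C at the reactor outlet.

0.322

Exit C_A = C_{A0}(1−X) = 2.28×0.220 = 0.5016 mol/L.
In a CSTR the entire volume is at exit conditions, so r_B = 0.126×0.5016 = 0.06320 and r_C = 0.553×0.5016^1.5 = 0.1965.
Overall selectivity = C_B/C_C = r_Bτ/(r_Cτ) = r_B/r_C = 0.322.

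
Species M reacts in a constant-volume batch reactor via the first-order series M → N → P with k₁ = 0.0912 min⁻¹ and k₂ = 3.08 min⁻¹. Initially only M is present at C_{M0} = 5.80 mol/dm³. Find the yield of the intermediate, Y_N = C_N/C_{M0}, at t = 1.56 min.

0.0262

The intermediate concentration in a first-order A→B→C sequence is C_N = k₁C_{M0}(e^(−k₁t) − e^(−k₂t))/(k₂−k₁).
e^(−k₁t) = e^(−0.0912×1.56) = e^(−0.1423) = 0.8674; e^(−k₂t) = e^(−4.805) = 0.008190.
C_N = 0.0912×5.80/(3.08−0.0912) × (0.8674−0.008190) = 0.1770×0.8592 = 0.1521 mol/dm³.
Y_N = C_N/C_{M0} = 0.1521/5.80 = 0.0262.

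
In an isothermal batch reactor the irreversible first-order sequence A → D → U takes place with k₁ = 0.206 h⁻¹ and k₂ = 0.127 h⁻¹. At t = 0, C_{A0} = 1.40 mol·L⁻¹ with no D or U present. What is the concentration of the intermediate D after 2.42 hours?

Solving the coupled first-order balances gives C_D(t) = [k₁/(k₂−k₁)]·C_{A0}·(e^(−k₁t) − e^(−k₂t)).
e^(−k₁t) = e^(−0.206×2.42) = e^(−0.4985) = 0.6074; e^(−k₂t) = e^(−0.3073) = 0.7354.
C_D = 0.206×1.40/(0.127−0.206) × (0.6074−0.7354) = (-3.651)×(-0.1280) = 0.4672 mol·L⁻¹.

0.467 mol·L⁻¹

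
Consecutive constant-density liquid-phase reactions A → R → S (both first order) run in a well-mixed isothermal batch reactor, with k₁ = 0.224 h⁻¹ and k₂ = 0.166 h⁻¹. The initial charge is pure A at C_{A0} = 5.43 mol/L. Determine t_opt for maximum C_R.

5.17 h

For first-order series the maximum of C_R occurs at t_opt = ln(k₂/k₁)/(k₂−k₁).
= ln(0.166/0.224)/(0.166−0.224) = ln(0.7411)/-0.05800 = -0.2997/-0.05800 = 5.17 h.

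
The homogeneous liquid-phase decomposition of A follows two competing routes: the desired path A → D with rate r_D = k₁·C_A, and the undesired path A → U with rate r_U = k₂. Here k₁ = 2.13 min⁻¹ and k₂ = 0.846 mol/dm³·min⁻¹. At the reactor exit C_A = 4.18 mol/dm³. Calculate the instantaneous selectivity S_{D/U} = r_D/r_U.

10.5

S_{D/U} = r_D/r_U = (k₁·C_A)/(k₂) = (k₁/k₂)·C_A.
= (2.13×4.180) / (0.846) = 8.903/0.8460 = 10.5.
Since the desired path is higher order in A, keeping C_A high (PFR or concentrated feed) favours D.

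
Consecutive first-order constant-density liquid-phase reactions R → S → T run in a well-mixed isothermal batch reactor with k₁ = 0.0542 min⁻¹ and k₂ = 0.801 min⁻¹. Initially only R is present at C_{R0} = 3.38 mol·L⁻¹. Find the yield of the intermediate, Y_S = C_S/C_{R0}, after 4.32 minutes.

0.0551

The intermediate concentration in a first-order A→B→C sequence is C_S = k₁C_{R0}(e^(−k₁t) − e^(−k₂t))/(k₂−k₁).
e^(−k₁t) = e^(−0.0542×4.32) = e^(−0.2341) = 0.7912; e^(−k₂t) = e^(−3.460) = 0.03142.
C_S = 0.0542×3.38/(0.801−0.0542) × (0.7912−0.03142) = 0.2453×0.7598 = 0.1864 mol·L⁻¹.
Y_S = C_S/C_{R0} = 0.1864/3.38 = 0.0551.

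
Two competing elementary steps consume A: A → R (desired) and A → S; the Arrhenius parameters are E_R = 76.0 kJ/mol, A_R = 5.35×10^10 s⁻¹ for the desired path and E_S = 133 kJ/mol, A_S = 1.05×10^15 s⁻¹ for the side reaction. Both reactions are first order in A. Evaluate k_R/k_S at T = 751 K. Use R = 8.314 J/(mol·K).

Since both paths have the same order in A, the concentration cancels and S_{R/S} = k_R/k_S = (A_R/A_S)·exp[(E_S−E_R)/(RT)].
(E_S−E_R)/(RT) = (133−76.0)×10³/(8.314×751) = 57000/6244 = 9.129.
k_R/k_S = (5.35×10^10/1.05×10^15)·exp(9.129) = 5.095×10^-5 × 9219 = 0.470.

0.470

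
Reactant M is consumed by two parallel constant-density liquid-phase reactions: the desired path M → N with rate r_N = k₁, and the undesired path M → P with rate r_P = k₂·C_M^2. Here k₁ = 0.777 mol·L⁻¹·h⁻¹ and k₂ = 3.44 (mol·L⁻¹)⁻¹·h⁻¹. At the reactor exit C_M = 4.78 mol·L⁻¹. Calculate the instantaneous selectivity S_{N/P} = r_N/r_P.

0.00989

S_{N/P} = r_N/r_P = (k₁)/(k₂·C_M^2) = (k₁/k₂)·C_M^-2.
= (0.777) / (3.44×4.780^2) = 0.7770/78.60 = 0.00989.
The undesired path is higher order in M, so low C_M (CSTR or dilute feed) favours N.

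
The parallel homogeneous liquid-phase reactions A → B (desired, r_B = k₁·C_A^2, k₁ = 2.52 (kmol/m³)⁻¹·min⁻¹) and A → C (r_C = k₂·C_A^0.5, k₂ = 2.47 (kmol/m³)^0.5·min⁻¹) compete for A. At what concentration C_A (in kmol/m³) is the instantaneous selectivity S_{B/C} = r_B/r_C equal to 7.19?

3.68 kmol/m³

S_{B/C} = (k₁/k₂)·C_A^1.5 ⇒ C_A = (S·k₂/k₁)^(1/1.5).
= (7.19×2.47/2.52)^(0.6667) = (7.047)^(0.6667) = 3.68 kmol/m³.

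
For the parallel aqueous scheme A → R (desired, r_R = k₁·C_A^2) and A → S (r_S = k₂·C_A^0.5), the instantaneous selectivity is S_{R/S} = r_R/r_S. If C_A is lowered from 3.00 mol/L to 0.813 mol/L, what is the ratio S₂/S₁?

S_{R/S} = (k₁/k₂)·C_A^1.5, so S₂/S₁ = (C_{A,2}/C_{A,1})^1.5.
= (0.813/3.00)^1.5 = (0.2710)^1.5 = 0.141.

0.141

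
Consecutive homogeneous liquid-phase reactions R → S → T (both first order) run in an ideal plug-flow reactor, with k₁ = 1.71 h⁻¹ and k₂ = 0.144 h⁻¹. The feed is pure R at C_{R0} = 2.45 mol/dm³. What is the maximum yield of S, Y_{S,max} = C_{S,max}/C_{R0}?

0.796

For a first-order series the maximum intermediate yield is C_{S,max}/C_{R0} = (k₁/k₂)^[k₂/(k₂−k₁)].
= (1.71/0.144)^(0.144/(0.144−1.71)) = (11.88)^(-0.09195) = 0.7965.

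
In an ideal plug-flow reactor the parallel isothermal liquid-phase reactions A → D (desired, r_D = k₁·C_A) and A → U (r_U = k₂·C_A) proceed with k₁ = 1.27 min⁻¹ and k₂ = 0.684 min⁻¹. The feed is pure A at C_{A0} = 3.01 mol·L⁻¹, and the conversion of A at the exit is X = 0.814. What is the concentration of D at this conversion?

1.59 mol·L⁻¹

C_A = C_{A0}(1−X) = 0.5599 mol·L⁻¹.
Both paths are first order in A, so the instantaneous fraction to D is constant: dC_D/d(−C_A) = k₁/(k₁+k₂) = 0.6499.
C_D = 0.6499·(C_{A0}−C_A) = 0.6499×2.450 = 1.59 mol·L⁻¹.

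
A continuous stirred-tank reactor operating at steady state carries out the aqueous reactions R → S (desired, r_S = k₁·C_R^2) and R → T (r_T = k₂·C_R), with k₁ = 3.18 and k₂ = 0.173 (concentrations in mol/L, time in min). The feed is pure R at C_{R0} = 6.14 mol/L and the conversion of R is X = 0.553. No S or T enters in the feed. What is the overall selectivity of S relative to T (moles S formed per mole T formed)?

Exit C_R = C_{R0}(1−X) = 6.14×0.447 = 2.745 mol/L.
In a CSTR the entire volume is at exit conditions, so r_S = 3.18×2.745^2 = 23.95 and r_T = 0.173×2.745 = 0.4748.
Overall selectivity = C_S/C_T = r_Sτ/(r_Tτ) = r_S/r_T = 50.4.

50.4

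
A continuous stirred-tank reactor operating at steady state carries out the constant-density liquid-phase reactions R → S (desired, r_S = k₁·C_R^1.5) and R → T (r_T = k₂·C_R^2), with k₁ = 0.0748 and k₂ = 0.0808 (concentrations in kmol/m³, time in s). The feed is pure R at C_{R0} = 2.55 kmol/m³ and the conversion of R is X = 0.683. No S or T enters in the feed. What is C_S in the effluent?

0.884 kmol/m³

Exit C_R = C_{R0}(1−X) = 2.55×0.317 = 0.8083 kmol/m³.
In a CSTR the entire volume is at exit conditions, so r_S = 0.0748×0.8083^1.5 = 0.05436 and r_T = 0.0808×0.8083^2 = 0.05280.
Fraction of consumed R going to S: r_S/(r_S+r_T) = 0.5073.
C_S = 0.5073·C_{R0}·X = 0.5073×2.55×0.683 = 0.884 kmol/m³.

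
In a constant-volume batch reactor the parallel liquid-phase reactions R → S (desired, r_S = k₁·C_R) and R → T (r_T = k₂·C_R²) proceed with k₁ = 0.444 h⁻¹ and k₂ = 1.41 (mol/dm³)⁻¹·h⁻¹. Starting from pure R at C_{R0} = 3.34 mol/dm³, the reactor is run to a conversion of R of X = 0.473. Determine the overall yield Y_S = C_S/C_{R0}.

0.0534

C_R = C_{R0}(1−X) = 1.760 mol/dm³.
Along a PFR/batch, dC_S/dC_R = −r_S/(r_S+r_T) = −k₁/(k₁+k₂·C_R).
Integrating from C_{R0} to C_R: C_S = (0.444/1.41)·ln[(0.444+1.41·3.34)/(0.444+1.41·1.76)] = 0.3149·ln(5.153/2.926) = 0.1783 mol/dm³.
Y_S = C_S/C_{R0} = 0.1783/3.34 = 0.0534.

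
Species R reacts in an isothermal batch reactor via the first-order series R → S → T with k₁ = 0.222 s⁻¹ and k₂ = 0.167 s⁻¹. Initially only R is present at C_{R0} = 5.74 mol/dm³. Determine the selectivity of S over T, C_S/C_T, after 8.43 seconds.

For first-order series with pure R initially, C_S(t) = k₁C_{R0}/(k₂−k₁)·(e^(−k₁t) − e^(−k₂t)).
e^(−k₁t) = e^(−0.222×8.43) = e^(−1.871) = 0.1539; e^(−k₂t) = e^(−1.408) = 0.2447.
C_S = 0.222×5.74/(0.167−0.222) × (0.1539−0.2447) = (-23.17)×(-0.09078) = 2.103 mol/dm³.
C_R = C_{R0}e^(−k₁t) = 0.8834 mol/dm³, so C_T = C_{R0}−C_R−C_S = 2.753 mol/dm³; C_S/C_T = 0.764.

0.764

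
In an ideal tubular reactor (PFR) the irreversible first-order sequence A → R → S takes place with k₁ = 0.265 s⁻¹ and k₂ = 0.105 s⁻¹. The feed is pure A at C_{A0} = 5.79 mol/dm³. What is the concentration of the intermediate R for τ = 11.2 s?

2.47 mol/dm³

The intermediate concentration in a first-order A→B→C sequence is C_R = k₁C_{A0}(e^(−k₁τ) − e^(−k₂τ))/(k₂−k₁).
e^(−k₁τ) = e^(−0.265×11.2) = e^(−2.968) = 0.05141; e^(−k₂τ) = e^(−1.176) = 0.3085.
C_R = 0.265×5.79/(0.105−0.265) × (0.05141−0.3085) = (-9.590)×(-0.2571) = 2.466 mol/dm³.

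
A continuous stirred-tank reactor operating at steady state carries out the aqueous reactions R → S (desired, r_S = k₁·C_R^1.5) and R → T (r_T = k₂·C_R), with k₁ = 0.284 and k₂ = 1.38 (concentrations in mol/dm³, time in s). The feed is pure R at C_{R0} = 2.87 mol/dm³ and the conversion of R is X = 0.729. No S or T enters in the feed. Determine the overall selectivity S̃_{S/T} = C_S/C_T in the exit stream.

0.181

Exit C_R = C_{R0}(1−X) = 2.87×0.271 = 0.7778 mol/dm³.
A CSTR operates uniformly at the exit composition, giving r_S = 0.1948 and r_T = 1.073 (each k·C_R^n at C_R = 0.7778).
Overall selectivity = C_S/C_T = r_Sτ/(r_Tτ) = r_S/r_T = 0.181.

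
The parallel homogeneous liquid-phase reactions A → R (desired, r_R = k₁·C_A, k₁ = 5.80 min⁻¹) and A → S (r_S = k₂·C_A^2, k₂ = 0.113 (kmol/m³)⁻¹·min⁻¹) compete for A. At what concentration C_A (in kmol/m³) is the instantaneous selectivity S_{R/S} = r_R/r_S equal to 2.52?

20.4 kmol/m³

S_{R/S} = (k₁/k₂)·C_A⁻¹ ⇒ C_A = (S·k₂/k₁)^(-1).
= (2.52×0.113/5.80)^(-1) = (0.04910)^(-1) = 20.4 kmol/m³.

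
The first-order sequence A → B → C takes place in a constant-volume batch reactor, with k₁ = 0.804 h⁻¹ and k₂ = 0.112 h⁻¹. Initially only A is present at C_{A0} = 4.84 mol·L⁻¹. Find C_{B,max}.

At the optimum, C_{B,max}/C_{A0} = (k₁/k₂)^[k₂/(k₂−k₁)].
= (0.804/0.112)^(0.112/(0.112−0.804)) = (7.179)^(-0.1618) = 0.7269.
C_{B,max} = 0.7269×4.84 = 3.52 mol·L⁻¹.

3.52 mol·L⁻¹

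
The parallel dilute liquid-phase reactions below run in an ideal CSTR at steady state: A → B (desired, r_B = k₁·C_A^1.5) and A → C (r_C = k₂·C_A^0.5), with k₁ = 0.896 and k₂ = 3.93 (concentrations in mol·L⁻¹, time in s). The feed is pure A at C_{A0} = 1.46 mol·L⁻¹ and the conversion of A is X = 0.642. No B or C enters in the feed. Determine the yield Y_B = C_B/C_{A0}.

Exit C_A = C_{A0}(1−X) = 1.46×0.358 = 0.5227 mol·L⁻¹.
A CSTR operates uniformly at the exit composition, giving r_B = 0.3386 and r_C = 2.841 (each k·C_A^n at C_A = 0.5227).
Fraction of consumed A going to B: r_B/(r_B+r_C) = 0.1065.
C_B = 0.1065·C_{A0}·X = 0.1065×1.46×0.642 = 0.0998 mol·L⁻¹; Y_B = C_B/C_{A0} = 0.0684.

0.0684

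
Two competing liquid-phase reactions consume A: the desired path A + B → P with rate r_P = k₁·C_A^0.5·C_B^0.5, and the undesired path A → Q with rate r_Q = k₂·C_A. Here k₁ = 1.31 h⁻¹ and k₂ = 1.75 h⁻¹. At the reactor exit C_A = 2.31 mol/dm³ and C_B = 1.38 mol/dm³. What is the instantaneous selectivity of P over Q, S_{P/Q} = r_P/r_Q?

S_{P/Q} = r_P/r_Q = (k₁·C_A^0.5·C_B^0.5)/(k₂·C_A) = (k₁/k₂)·C_A^-0.5·C_B^0.5.
= (1.31×2.310^0.5×1.380^0.5) / (1.75×2.310) = 2.339/4.043 = 0.579.

0.579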